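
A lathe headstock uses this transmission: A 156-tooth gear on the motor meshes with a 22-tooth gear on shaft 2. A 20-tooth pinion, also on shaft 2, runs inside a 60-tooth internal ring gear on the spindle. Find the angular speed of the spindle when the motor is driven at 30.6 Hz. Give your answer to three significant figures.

72.3 Hz

Gear mesh: ratio = 22/156 = 0.14103, so shaft 2 turns at 30.6 / 0.14103 = 216.98 Hz.
Internal gear: ratio = 60/20 = 3, so the spindle turns at 216.98 / 3 = 72.327 Hz.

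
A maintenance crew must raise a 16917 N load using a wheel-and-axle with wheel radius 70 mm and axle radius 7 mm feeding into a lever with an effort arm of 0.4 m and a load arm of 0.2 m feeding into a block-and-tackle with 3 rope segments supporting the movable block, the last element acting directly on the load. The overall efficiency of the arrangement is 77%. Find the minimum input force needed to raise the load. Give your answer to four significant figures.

Wheel-and-axle MA = R/r = 70/7 = 10.
Lever MA = effort arm / load arm = 0.4/0.2 = 2.
Block-and-tackle MA = number of supporting rope parts = 3.
Combined ideal MA = 10 × 2 × 3 = 60.
Actual MA = 60 × 0.77 = 46.2.
Effort = load / actual MA = 16917 / 46.2 = 366.17 N.

366.2 N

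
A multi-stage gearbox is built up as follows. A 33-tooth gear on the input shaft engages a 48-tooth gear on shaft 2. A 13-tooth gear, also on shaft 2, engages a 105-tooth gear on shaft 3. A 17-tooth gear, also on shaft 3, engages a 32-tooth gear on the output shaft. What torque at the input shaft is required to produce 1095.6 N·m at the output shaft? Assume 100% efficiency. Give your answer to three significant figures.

49.5 N·m

Overall ratio R = 1.4545 × 8.0769 × 1.8824 = 22.114.
Input torque = output torque / R = 1095.6 / 22.114 = 49.542 N·m.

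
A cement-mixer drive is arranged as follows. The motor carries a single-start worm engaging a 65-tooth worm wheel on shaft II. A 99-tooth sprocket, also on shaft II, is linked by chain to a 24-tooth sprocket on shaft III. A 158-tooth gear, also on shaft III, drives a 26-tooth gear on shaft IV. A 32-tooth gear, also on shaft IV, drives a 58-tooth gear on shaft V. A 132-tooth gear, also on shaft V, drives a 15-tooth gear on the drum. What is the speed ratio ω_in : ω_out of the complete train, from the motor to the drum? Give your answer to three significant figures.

Each stage contributes driven/driver: worm 65/1 = 65, chain 24/99 = 0.24242, gear mesh 26/158 = 0.16456, gear mesh 58/32 = 1.8125, gear mesh 15/132 = 0.11364.
Overall: 65 × 0.24242 × 0.16456 × 1.8125 × 0.11364 = 0.53407.

0.534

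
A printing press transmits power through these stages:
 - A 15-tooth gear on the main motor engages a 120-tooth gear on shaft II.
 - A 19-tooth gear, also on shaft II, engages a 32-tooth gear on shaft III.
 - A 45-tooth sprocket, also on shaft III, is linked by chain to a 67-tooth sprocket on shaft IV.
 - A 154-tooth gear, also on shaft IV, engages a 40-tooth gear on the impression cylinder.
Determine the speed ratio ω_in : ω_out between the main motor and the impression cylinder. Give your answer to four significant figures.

Each stage contributes driven/driver: gear mesh 120/15 = 8, gear mesh 32/19 = 1.6842, chain 67/45 = 1.4889, gear mesh 40/154 = 0.25974.
Overall: 8 × 1.6842 × 1.4889 × 0.25974 = 5.2106.

5.211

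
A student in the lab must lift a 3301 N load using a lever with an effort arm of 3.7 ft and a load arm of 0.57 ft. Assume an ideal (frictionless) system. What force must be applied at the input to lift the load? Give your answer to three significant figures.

509 N

Lever MA = effort arm / load arm = 3.7/0.57 = 6.4912.
Effort = load / MA = 3301 / 6.4912 = 508.53 N.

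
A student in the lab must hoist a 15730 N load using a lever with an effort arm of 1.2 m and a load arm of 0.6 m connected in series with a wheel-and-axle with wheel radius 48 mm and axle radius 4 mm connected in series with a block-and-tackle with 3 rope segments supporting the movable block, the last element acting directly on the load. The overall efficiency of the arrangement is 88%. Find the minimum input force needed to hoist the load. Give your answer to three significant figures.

Lever MA = effort arm / load arm = 1.2/0.6 = 2.
Wheel-and-axle MA = R/r = 48/4 = 12.
Block-and-tackle MA = number of supporting rope parts = 3.
Combined ideal MA = 2 × 12 × 3 = 72.
Actual MA = 72 × 0.88 = 63.36.
Effort = load / actual MA = 15730 / 63.36 = 248.26 N.

248 N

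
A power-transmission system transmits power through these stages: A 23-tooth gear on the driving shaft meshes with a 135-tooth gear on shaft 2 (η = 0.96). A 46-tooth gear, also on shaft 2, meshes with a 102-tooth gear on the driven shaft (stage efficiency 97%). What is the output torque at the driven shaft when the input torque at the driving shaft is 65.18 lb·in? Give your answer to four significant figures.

790.0 lb·in

Gear mesh: ratio = 135/23 = 5.8696; torque at shaft 2 = 65.18 × 5.8696 × 0.96 = 367.28 lb·in.
Gear mesh: ratio = 102/46 = 2.2174; torque at the driven shaft = 367.28 × 2.2174 × 0.97 = 789.96 lb·in.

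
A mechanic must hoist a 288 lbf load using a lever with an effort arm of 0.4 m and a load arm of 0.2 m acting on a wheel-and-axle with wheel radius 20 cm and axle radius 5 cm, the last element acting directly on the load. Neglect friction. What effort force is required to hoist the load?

36 lbf

Lever MA = effort arm / load arm = 0.4/0.2 = 2.
Wheel-and-axle MA = R/r = 20/5 = 4.
Combined ideal MA = 2 × 4 = 8.
Effort = load / MA = 288 / 8 = 36 lbf.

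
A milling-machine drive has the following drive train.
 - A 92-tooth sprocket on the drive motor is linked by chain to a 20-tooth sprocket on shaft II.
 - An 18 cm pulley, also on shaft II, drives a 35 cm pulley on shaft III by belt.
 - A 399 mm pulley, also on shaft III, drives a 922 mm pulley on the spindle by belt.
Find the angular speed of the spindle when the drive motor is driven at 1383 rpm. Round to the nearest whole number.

chain 20/92 = 0.21739 → 1383/0.21739 = 6361.8 rpm
belt 35/18 = 1.9444 → 6361.8/1.9444 = 3271.8 rpm
belt 922/399 = 2.3108 → 3271.8/2.3108 = 1415.9 rpm

1416 rpm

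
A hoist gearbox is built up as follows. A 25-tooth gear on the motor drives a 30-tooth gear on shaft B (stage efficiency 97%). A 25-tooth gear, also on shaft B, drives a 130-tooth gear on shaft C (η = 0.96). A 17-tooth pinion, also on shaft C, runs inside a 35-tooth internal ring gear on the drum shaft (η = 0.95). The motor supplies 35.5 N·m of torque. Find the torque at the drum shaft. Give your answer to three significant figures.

403 N·m

After the gear mesh (30/25): 35.5 × 1.2 × 0.97 = 41.322 N·m
After the gear mesh (130/25): 41.322 × 5.2 × 0.96 = 206.28 N·m
After the internal gear (35/17): 206.28 × 2.0588 × 0.95 = 403.46 N·m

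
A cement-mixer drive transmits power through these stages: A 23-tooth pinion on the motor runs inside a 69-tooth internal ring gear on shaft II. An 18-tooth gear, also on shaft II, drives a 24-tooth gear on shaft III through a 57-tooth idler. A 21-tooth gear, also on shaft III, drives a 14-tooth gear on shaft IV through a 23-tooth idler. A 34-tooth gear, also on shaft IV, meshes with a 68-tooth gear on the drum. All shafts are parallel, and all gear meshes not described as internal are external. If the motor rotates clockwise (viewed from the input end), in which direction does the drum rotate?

the motor → shaft II: internal mesh, same direction → CW.
shaft II → shaft III: driver → idler → driven is 2 external meshes, 2 reversals → CW.
shaft III → shaft IV: driver → idler → driven is 2 external meshes, 2 reversals → CW.
shaft IV → the drum: external mesh, 1 reversal → CCW.
5 reversals in total — an odd number — so the drum turns opposite to the motor.

anticlockwise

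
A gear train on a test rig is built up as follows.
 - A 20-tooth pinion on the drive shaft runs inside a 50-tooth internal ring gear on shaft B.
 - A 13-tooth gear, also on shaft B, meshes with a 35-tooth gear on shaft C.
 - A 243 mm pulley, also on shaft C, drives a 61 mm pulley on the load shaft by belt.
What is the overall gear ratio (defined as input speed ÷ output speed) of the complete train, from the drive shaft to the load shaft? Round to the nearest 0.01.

Each stage contributes driven/driver: internal gear 50/20 = 2.5, gear mesh 35/13 = 2.6923, belt 61/243 = 0.25103.
Overall: 2.5 × 2.6923 × 0.25103 = 1.6896.

1.69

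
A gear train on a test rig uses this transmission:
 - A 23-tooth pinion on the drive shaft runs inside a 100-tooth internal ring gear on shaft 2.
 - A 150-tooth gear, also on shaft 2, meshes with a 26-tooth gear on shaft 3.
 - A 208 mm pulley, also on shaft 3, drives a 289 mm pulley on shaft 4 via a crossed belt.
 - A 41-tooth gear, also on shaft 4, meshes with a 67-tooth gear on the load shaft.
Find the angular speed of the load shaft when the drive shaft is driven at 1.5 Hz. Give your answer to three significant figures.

0.877 Hz

Internal gear: ratio = 100/23 = 4.3478, so shaft 2 turns at 1.5 / 4.3478 = 0.345 Hz.
Gear mesh: ratio = 26/150 = 0.17333, so shaft 3 turns at 0.345 / 0.17333 = 1.9904 Hz.
Belt: ratio = 289/208 = 1.3894, so shaft 4 turns at 1.9904 / 1.3894 = 1.4325 Hz.
Gear mesh: ratio = 67/41 = 1.6341, so the load shaft turns at 1.4325 / 1.6341 = 0.87662 Hz.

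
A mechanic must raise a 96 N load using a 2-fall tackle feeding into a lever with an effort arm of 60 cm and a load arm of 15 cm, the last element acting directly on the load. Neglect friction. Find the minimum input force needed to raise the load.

Block-and-tackle MA = number of supporting rope parts = 2.
Lever MA = effort arm / load arm = 60/15 = 4.
Combined ideal MA = 2 × 4 = 8.
Effort = load / MA = 96 / 8 = 12 N.

12 N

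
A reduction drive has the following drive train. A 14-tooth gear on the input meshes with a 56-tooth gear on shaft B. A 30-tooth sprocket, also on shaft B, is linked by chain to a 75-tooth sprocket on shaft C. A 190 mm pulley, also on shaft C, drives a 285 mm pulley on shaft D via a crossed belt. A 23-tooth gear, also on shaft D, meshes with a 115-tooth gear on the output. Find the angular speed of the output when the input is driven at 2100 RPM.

28 RPM

the input → shaft B (gear mesh, 56/14): 2100 ÷ 4 = 525 RPM
shaft B → shaft C (chain, 75/30): 525 ÷ 2.5 = 210 RPM
shaft C → shaft D (belt, 285/190): 210 ÷ 1.5 = 140 RPM
shaft D → the output (gear mesh, 115/23): 140 ÷ 5 = 28 RPM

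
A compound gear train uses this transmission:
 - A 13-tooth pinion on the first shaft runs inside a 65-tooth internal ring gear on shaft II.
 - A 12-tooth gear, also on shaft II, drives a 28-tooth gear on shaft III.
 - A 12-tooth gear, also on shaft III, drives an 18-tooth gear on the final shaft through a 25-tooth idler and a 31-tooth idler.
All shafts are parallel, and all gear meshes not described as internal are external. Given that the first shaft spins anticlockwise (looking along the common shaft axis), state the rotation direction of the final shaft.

anticlockwise

the first shaft → shaft II: internal mesh, same direction → CCW.
shaft II → shaft III: external mesh, 1 reversal → CW.
shaft III → the final shaft: driver → idler → idler → driven is 3 external meshes, 3 reversals → CCW.
4 reversals in total — an even number — so the final shaft turns the same way as the first shaft.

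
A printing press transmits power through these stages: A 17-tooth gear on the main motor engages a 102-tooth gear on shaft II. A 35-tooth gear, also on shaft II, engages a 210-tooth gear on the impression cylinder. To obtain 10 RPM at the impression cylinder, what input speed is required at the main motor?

Overall ratio R = 6 × 6 = 36.
Required input speed = output speed × R = 10 × 36 = 360 RPM.

360 RPM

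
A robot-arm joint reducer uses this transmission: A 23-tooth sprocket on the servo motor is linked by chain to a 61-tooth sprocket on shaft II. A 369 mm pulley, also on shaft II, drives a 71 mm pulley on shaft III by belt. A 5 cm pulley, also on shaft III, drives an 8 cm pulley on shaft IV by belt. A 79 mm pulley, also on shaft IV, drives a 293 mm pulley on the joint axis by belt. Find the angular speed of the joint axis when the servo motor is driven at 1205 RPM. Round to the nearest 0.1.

Chain: ratio = 61/23 = 2.6522, so shaft II turns at 1205 / 2.6522 = 454.34 RPM.
Belt: ratio = 71/369 = 0.19241, so shaft III turns at 454.34 / 0.19241 = 2361.3 RPM.
Belt: ratio = 8/5 = 1.6, so shaft IV turns at 2361.3 / 1.6 = 1475.8 RPM.
Belt: ratio = 293/79 = 3.7089, so the joint axis turns at 1475.8 / 3.7089 = 397.92 RPM.

397.9 RPM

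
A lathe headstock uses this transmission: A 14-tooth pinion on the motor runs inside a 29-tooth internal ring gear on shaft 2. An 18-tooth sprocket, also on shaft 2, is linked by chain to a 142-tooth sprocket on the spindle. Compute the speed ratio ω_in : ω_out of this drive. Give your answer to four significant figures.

16.34

Each stage contributes driven/driver: internal gear 29/14 = 2.0714, chain 142/18 = 7.8889.
Overall: 2.0714 × 7.8889 = 16.341.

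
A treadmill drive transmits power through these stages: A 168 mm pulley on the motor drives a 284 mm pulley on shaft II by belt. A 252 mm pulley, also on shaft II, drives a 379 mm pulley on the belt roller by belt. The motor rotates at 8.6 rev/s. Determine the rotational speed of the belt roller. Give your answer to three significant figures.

belt 284/168 = 1.6905 → 8.6/1.6905 = 5.0873 rev/s
belt 379/252 = 1.504 → 5.0873/1.504 = 3.3826 rev/s

3.38 rev/s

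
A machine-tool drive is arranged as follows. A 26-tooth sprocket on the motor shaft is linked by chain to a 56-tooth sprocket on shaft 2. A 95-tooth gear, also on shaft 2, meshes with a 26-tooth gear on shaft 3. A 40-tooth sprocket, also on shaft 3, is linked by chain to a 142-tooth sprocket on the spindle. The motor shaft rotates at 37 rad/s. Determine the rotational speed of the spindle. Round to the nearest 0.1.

17.7 rad/s

chain 56/26 = 2.1538 → 37/2.1538 = 17.179 rad/s
gear mesh 26/95 = 0.27368 → 17.179/0.27368 = 62.768 rad/s
chain 142/40 = 3.55 → 62.768/3.55 = 17.681 rad/s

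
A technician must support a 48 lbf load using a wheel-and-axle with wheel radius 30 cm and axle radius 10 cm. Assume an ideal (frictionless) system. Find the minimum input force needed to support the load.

Wheel-and-axle MA = R/r = 30/10 = 3.
Effort = load / MA = 48 / 3 = 16 lbf.

16 lbf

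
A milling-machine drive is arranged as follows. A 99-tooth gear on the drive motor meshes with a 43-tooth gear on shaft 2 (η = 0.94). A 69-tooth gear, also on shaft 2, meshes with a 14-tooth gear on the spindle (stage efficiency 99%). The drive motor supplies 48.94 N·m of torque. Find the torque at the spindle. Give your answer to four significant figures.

4.014 N·m

gear mesh 43/99 = 0.43434 → τ = 48.94·0.43434·0.94 = 19.981 N·m
gear mesh 14/69 = 0.2029 → τ = 19.981·0.2029·0.99 = 4.0136 N·m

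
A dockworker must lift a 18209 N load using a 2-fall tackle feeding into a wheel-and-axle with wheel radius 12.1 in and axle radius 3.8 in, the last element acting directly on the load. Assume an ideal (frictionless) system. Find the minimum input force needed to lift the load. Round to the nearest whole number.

Block-and-tackle MA = number of supporting rope parts = 2.
Wheel-and-axle MA = R/r = 12.1/3.8 = 3.1842.
Combined ideal MA = 2 × 3.1842 = 6.3684.
Effort = load / MA = 18209 / 6.3684 = 2859.3 N.

2859 N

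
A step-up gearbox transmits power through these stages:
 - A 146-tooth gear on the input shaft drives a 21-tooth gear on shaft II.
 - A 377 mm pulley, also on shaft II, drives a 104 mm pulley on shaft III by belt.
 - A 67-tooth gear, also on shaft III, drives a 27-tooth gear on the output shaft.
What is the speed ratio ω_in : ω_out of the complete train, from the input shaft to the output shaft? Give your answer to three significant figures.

0.0160

Each stage contributes driven/driver: gear mesh 21/146 = 0.14384, belt 104/377 = 0.27586, gear mesh 27/67 = 0.40299.
Overall: 0.14384 × 0.27586 × 0.40299 = 0.01599.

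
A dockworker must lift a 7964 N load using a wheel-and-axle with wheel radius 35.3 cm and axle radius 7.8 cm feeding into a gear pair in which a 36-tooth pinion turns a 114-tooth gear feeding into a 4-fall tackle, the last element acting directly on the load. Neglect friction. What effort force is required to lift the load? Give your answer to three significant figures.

Wheel-and-axle MA = R/r = 35.3/7.8 = 4.5256.
Gear pair MA = 114/36 = 3.1667.
Block-and-tackle MA = number of supporting rope parts = 4.
Combined ideal MA = 4.5256 × 3.1667 × 4 = 57.325.
Effort = load / MA = 7964 / 57.325 = 138.93 N.

139 N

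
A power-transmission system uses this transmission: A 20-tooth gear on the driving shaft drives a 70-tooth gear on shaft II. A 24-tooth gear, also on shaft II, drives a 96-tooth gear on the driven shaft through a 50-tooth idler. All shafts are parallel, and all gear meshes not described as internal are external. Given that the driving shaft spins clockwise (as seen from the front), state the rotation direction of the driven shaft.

anticlockwise

the driving shaft → shaft II: external mesh, 1 reversal → CCW.
shaft II → the driven shaft: driver → idler → driven is 2 external meshes, 2 reversals → CCW.
3 reversals in total — an odd number — so the driven shaft turns opposite to the driving shaft.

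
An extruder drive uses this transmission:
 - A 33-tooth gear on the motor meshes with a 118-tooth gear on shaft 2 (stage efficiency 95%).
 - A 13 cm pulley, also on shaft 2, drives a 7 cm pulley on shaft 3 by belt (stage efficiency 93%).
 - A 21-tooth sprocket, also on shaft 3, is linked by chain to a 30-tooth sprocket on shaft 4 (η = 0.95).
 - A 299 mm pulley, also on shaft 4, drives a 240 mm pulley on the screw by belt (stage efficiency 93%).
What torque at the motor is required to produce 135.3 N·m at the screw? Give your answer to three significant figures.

Overall ratio R = 3.5758 × 0.53846 × 1.4286 × 0.80268 = 2.2078; overall efficiency η = 0.95 × 0.93 × 0.95 × 0.93 = 0.7806.
Input torque = output torque / (R × η) = 135.3 / (2.2078 × 0.7806) = 78.509 N·m.

78.5 N·m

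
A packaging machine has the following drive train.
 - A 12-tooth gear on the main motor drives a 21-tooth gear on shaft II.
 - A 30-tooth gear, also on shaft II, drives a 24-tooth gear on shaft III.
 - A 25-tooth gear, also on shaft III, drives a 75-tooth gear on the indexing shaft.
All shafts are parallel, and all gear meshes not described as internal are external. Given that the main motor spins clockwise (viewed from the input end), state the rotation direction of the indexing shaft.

the main motor → shaft II: external mesh, 1 reversal → CCW.
shaft II → shaft III: external mesh, 1 reversal → CW.
shaft III → the indexing shaft: external mesh, 1 reversal → CCW.
3 reversals in total — an odd number — so the indexing shaft turns opposite to the main motor.

counterclockwise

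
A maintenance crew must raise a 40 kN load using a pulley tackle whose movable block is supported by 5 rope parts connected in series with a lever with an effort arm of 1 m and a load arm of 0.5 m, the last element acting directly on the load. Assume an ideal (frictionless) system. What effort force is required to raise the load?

Block-and-tackle MA = number of supporting rope parts = 5.
Lever MA = effort arm / load arm = 1/0.5 = 2.
Combined ideal MA = 5 × 2 = 10.
Effort = load / MA = 40 / 10 = 4 kN.

4 kN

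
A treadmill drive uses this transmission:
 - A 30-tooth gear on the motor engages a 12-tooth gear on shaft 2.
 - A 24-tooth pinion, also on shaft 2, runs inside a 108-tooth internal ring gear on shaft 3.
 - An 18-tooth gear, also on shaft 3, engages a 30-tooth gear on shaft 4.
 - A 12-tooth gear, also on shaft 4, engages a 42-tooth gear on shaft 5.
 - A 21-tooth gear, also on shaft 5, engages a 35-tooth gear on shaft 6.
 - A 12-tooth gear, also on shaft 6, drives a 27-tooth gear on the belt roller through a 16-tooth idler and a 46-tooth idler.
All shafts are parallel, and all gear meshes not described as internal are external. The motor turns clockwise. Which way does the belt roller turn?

counterclockwise

the motor → shaft 2: external mesh, 1 reversal → CCW.
shaft 2 → shaft 3: internal mesh, same direction → CCW.
shaft 3 → shaft 4: external mesh, 1 reversal → CW.
shaft 4 → shaft 5: external mesh, 1 reversal → CCW.
shaft 5 → shaft 6: external mesh, 1 reversal → CW.
shaft 6 → the belt roller: driver → idler → idler → driven is 3 external meshes, 3 reversals → CCW.
7 reversals in total — an odd number — so the belt roller turns opposite to the motor.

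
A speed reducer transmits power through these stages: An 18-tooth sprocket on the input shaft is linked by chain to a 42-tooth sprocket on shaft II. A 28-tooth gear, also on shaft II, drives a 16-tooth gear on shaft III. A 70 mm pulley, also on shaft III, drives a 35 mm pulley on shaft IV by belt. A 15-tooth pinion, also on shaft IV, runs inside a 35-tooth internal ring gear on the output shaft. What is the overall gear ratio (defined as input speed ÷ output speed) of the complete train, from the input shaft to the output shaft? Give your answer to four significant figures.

1.556

Each stage contributes driven/driver: chain 42/18 = 2.3333, gear mesh 16/28 = 0.57143, belt 35/70 = 0.5, internal gear 35/15 = 2.3333.
Overall: 2.3333 × 0.57143 × 0.5 × 2.3333 = 1.5556.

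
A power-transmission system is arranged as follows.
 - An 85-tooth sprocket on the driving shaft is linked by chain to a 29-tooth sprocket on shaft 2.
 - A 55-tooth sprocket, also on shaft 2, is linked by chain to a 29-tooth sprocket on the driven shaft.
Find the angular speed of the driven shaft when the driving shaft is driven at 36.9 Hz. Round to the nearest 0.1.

chain 29/85 = 0.34118 → 36.9/0.34118 = 108.16 Hz
chain 29/55 = 0.52727 → 108.16/0.52727 = 205.12 Hz

205.1 Hz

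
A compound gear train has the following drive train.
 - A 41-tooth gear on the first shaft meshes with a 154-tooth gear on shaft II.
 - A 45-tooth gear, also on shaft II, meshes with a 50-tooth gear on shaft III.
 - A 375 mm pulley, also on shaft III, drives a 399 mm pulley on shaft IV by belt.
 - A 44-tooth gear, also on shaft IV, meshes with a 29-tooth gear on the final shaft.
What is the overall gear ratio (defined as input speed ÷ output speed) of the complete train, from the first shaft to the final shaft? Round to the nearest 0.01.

2.93

Each stage contributes driven/driver: gear mesh 154/41 = 3.7561, gear mesh 50/45 = 1.1111, belt 399/375 = 1.064, gear mesh 29/44 = 0.65909.
Overall: 3.7561 × 1.1111 × 1.064 × 0.65909 = 2.9267.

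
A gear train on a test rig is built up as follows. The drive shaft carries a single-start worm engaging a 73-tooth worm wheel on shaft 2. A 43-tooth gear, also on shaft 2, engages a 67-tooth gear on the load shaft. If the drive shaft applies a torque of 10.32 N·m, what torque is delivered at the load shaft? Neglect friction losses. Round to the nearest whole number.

worm 73/1 = 73 → τ = 10.32·73 = 753.36 N·m
gear mesh 67/43 = 1.5581 → τ = 753.36·1.5581 = 1173.8 N·m

1174 N·m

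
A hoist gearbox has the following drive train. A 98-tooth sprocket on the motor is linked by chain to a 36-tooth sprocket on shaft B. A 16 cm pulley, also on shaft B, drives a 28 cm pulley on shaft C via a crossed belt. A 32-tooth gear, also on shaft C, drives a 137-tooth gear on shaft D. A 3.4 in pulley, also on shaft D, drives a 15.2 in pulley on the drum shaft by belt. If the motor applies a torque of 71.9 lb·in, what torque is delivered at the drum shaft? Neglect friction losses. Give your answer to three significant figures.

885 lb·in

After the chain (36/98): 71.9 × 0.36735 = 26.412 lb·in
After the belt (28/16): 26.412 × 1.75 = 46.221 lb·in
After the gear mesh (137/32): 46.221 × 4.2812 = 197.89 lb·in
After the belt (15.2/3.4): 197.89 × 4.4706 = 884.66 lb·in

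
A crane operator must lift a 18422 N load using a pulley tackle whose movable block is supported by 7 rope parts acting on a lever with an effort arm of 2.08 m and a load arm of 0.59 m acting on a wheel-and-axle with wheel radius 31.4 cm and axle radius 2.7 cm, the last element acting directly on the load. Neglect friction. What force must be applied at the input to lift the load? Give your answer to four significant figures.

Block-and-tackle MA = number of supporting rope parts = 7.
Lever MA = effort arm / load arm = 2.08/0.59 = 3.5254.
Wheel-and-axle MA = R/r = 31.4/2.7 = 11.63.
Combined ideal MA = 7 × 3.5254 × 11.63 = 287.
Effort = load / MA = 18422 / 287 = 64.189 N.

64.19 N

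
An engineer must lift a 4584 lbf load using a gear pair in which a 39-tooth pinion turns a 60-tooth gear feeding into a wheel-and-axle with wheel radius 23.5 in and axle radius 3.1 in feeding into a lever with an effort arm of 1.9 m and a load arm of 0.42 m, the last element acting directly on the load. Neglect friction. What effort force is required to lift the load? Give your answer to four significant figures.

86.89 lbf

Gear pair MA = 60/39 = 1.5385.
Wheel-and-axle MA = R/r = 23.5/3.1 = 7.5806.
Lever MA = effort arm / load arm = 1.9/0.42 = 4.5238.
Combined ideal MA = 1.5385 × 7.5806 × 4.5238 = 52.759.
Effort = load / MA = 4584 / 52.759 = 86.886 lbf.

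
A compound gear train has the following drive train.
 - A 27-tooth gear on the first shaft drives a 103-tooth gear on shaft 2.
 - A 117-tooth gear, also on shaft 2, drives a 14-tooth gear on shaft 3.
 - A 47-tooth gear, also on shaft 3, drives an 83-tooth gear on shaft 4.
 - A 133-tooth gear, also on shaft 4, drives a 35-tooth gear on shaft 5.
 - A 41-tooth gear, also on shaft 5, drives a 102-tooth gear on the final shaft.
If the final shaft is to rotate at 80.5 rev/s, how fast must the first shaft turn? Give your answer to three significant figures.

42.5 rev/s

Overall ratio R = 3.8148 × 0.11966 × 1.766 × 0.26316 × 2.4878 = 0.52775.
Required input speed = output speed × R = 80.5 × 0.52775 = 42.484 rev/s.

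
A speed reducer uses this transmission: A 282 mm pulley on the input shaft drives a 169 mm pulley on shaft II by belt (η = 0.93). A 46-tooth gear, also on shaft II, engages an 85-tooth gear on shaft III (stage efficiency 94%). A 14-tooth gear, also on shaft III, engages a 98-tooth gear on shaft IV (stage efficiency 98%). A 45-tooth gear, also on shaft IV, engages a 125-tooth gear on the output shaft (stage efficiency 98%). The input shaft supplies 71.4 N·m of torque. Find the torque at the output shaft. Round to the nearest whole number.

1291 N·m

After the belt (169/282): 71.4 × 0.59929 × 0.93 = 39.794 N·m
After the gear mesh (85/46): 39.794 × 1.8478 × 0.94 = 69.121 N·m
After the gear mesh (98/14): 69.121 × 7 × 0.98 = 474.17 N·m
After the gear mesh (125/45): 474.17 × 2.7778 × 0.98 = 1290.8 N·m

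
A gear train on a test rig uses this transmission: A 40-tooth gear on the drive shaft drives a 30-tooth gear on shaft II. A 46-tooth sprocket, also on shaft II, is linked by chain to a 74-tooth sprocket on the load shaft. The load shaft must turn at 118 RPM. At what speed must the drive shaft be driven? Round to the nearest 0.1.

Overall ratio R = 0.75 × 1.6087 = 1.2065.
Required input speed = output speed × R = 118 × 1.2065 = 142.37 RPM.

142.4 RPM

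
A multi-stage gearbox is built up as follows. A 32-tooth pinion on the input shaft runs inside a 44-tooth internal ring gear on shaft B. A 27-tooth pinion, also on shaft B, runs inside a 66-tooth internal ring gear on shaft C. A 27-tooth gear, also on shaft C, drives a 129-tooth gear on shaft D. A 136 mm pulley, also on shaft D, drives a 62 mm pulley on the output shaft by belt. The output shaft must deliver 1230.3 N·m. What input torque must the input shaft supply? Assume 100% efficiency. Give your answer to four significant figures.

Overall ratio R = 1.375 × 2.4444 × 4.7778 × 0.45588 = 7.3209.
Input torque = output torque / R = 1230.3 / 7.3209 = 168.05 N·m.

168.1 N·m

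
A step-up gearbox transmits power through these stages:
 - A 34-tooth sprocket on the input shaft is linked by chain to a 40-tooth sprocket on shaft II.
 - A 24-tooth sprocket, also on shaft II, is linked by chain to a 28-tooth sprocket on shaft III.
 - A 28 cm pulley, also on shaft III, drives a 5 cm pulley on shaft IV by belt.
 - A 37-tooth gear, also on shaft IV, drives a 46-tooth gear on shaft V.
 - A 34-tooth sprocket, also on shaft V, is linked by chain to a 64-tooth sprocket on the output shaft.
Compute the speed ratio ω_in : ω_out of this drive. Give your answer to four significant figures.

0.5736

Each stage contributes driven/driver: chain 40/34 = 1.1765, chain 28/24 = 1.1667, belt 5/28 = 0.17857, gear mesh 46/37 = 1.2432, chain 64/34 = 1.8824.
Overall: 1.1765 × 1.1667 × 0.17857 × 1.2432 × 1.8824 = 0.57358.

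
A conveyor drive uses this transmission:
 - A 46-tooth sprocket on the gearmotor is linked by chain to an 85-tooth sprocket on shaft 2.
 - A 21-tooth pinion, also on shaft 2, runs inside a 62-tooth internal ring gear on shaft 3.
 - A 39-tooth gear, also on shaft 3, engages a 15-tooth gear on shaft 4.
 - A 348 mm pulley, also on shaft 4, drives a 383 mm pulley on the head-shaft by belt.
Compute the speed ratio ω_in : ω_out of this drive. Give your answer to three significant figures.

Each stage contributes driven/driver: chain 85/46 = 1.8478, internal gear 62/21 = 2.9524, gear mesh 15/39 = 0.38462, belt 383/348 = 1.1006.
Overall: 1.8478 × 2.9524 × 0.38462 × 1.1006 = 2.3093.

2.31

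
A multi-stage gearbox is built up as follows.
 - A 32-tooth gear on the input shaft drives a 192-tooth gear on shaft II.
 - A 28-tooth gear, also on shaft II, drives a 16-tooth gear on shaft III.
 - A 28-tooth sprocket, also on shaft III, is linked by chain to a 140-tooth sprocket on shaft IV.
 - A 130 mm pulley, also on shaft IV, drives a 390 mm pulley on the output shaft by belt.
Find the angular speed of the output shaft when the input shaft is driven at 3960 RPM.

77 RPM

the input shaft → shaft II (gear mesh, 192/32): 3960 ÷ 6 = 660 RPM
shaft II → shaft III (gear mesh, 16/28): 660 ÷ 0.57143 = 1155 RPM
shaft III → shaft IV (chain, 140/28): 1155 ÷ 5 = 231 RPM
shaft IV → the output shaft (belt, 390/130): 231 ÷ 3 = 77 RPM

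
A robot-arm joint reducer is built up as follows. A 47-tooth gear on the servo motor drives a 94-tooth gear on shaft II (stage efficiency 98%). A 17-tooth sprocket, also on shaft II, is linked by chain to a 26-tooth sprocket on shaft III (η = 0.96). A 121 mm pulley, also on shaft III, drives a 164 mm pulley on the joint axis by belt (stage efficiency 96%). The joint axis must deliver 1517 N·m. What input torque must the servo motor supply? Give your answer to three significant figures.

Overall ratio R = 2 × 1.5294 × 1.3554 = 4.1458; overall efficiency η = 0.98 × 0.96 × 0.96 = 0.9032.
Input torque = output torque / (R × η) = 1517 / (4.1458 × 0.9032) = 405.14 N·m.

405 N·m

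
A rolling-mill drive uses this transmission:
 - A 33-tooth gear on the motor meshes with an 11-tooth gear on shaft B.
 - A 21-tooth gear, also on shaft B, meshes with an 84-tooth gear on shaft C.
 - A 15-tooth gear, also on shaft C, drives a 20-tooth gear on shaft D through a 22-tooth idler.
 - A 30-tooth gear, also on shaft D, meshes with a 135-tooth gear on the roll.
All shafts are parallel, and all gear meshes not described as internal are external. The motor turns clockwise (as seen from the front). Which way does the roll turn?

counterclockwise

the motor → shaft B: external mesh, 1 reversal → CCW.
shaft B → shaft C: external mesh, 1 reversal → CW.
shaft C → shaft D: driver → idler → driven is 2 external meshes, 2 reversals → CW.
shaft D → the roll: external mesh, 1 reversal → CCW.
5 reversals in total — an odd number — so the roll turns opposite to the motor.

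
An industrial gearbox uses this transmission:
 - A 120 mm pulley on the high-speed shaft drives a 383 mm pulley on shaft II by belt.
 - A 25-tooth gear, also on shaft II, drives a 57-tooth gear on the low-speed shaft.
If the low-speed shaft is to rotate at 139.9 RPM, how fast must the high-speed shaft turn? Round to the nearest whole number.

Overall ratio R = 3.1917 × 2.28 = 7.277.
Required input speed = output speed × R = 139.9 × 7.277 = 1018.1 RPM.

1018 RPM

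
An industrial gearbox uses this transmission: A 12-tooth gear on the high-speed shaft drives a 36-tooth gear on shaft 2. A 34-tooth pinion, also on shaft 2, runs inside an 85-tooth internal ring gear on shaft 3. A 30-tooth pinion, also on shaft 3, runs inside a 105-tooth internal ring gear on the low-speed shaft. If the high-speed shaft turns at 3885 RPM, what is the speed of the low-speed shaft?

148 RPM

the high-speed shaft → shaft 2 (gear mesh, 36/12): 3885 ÷ 3 = 1295 RPM
shaft 2 → shaft 3 (internal gear, 85/34): 1295 ÷ 2.5 = 518 RPM
shaft 3 → the low-speed shaft (internal gear, 105/30): 518 ÷ 3.5 = 148 RPM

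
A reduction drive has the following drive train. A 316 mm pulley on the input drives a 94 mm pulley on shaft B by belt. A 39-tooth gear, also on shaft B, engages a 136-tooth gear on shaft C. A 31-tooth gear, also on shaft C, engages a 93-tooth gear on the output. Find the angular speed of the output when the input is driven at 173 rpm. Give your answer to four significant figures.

the input → shaft B (belt, 94/316): 173 ÷ 0.29747 = 581.57 rpm
shaft B → shaft C (gear mesh, 136/39): 581.57 ÷ 3.4872 = 166.78 rpm
shaft C → the output (gear mesh, 93/31): 166.78 ÷ 3 = 55.592 rpm

55.59 rpm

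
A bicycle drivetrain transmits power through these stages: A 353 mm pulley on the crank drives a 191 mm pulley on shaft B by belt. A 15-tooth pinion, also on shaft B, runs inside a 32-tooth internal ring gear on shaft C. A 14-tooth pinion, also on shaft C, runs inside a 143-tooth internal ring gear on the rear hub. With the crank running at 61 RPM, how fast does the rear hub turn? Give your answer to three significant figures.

belt 191/353 = 0.54108 → 61/0.54108 = 112.74 RPM
internal gear 32/15 = 2.1333 → 112.74/2.1333 = 52.846 RPM
internal gear 143/14 = 10.214 → 52.846/10.214 = 5.1737 RPM

5.17 RPM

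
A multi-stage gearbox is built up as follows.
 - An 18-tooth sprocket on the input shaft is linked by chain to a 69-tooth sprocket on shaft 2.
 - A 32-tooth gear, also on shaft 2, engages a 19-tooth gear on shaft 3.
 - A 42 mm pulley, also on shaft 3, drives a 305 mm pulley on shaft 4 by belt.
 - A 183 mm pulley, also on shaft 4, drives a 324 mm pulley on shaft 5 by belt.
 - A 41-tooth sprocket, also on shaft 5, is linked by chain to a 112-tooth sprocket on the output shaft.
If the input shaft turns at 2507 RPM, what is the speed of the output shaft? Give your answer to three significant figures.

Chain: ratio = 69/18 = 3.8333, so shaft 2 turns at 2507 / 3.8333 = 654 RPM.
Gear mesh: ratio = 19/32 = 0.59375, so shaft 3 turns at 654 / 0.59375 = 1101.5 RPM.
Belt: ratio = 305/42 = 7.2619, so shaft 4 turns at 1101.5 / 7.2619 = 151.68 RPM.
Belt: ratio = 324/183 = 1.7705, so shaft 5 turns at 151.68 / 1.7705 = 85.67 RPM.
Chain: ratio = 112/41 = 2.7317, so the output shaft turns at 85.67 / 2.7317 = 31.361 RPM.

31.4 RPM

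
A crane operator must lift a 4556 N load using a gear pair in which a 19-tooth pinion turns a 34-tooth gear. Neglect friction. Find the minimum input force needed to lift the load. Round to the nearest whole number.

Gear pair MA = 34/19 = 1.7895.
Effort = load / MA = 4556 / 1.7895 = 2546 N.

2546 N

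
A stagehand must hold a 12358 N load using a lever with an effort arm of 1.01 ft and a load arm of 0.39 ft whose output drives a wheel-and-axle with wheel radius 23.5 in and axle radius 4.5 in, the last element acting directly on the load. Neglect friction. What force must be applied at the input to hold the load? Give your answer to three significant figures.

Lever MA = effort arm / load arm = 1.01/0.39 = 2.5897.
Wheel-and-axle MA = R/r = 23.5/4.5 = 5.2222.
Combined ideal MA = 2.5897 × 5.2222 = 13.524.
Effort = load / MA = 12358 / 13.524 = 913.77 N.

914 N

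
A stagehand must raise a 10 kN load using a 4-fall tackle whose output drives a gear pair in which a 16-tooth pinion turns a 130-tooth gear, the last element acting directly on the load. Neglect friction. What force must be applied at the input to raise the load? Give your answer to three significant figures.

0.308 kN

Block-and-tackle MA = number of supporting rope parts = 4.
Gear pair MA = 130/16 = 8.125.
Combined ideal MA = 4 × 8.125 = 32.5.
Effort = load / MA = 10 / 32.5 = 0.30769 kN.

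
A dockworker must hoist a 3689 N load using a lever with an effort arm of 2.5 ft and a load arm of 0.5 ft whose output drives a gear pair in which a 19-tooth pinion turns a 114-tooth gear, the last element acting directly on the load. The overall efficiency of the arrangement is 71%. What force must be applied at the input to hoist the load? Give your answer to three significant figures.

173 N

Lever MA = effort arm / load arm = 2.5/0.5 = 5.
Gear pair MA = 114/19 = 6.
Combined ideal MA = 5 × 6 = 30.
Actual MA = 30 × 0.71 = 21.3.
Effort = load / actual MA = 3689 / 21.3 = 173.19 N.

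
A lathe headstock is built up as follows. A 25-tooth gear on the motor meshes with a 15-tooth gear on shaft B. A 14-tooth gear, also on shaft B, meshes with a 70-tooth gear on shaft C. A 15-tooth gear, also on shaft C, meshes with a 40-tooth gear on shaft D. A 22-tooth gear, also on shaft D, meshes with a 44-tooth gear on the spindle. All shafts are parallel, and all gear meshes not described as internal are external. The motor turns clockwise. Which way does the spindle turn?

the motor → shaft B: external mesh, 1 reversal → CCW.
shaft B → shaft C: external mesh, 1 reversal → CW.
shaft C → shaft D: external mesh, 1 reversal → CCW.
shaft D → the spindle: external mesh, 1 reversal → CW.
4 reversals in total — an even number — so the spindle turns the same way as the motor.

clockwise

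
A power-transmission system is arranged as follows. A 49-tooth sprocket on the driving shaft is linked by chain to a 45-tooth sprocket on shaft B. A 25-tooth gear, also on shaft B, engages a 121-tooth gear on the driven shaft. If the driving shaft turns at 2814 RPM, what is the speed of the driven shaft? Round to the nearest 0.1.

633.1 RPM

the driving shaft → shaft B (chain, 45/49): 2814 ÷ 0.91837 = 3064.1 RPM
shaft B → the driven shaft (gear mesh, 121/25): 3064.1 ÷ 4.84 = 633.09 RPM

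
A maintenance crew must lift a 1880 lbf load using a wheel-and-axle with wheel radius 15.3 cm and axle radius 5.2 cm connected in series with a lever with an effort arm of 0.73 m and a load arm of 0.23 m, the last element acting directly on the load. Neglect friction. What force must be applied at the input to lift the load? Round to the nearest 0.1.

Wheel-and-axle MA = R/r = 15.3/5.2 = 2.9423.
Lever MA = effort arm / load arm = 0.73/0.23 = 3.1739.
Combined ideal MA = 2.9423 × 3.1739 = 9.3386.
Effort = load / MA = 1880 / 9.3386 = 201.31 lbf.

201.3 lbf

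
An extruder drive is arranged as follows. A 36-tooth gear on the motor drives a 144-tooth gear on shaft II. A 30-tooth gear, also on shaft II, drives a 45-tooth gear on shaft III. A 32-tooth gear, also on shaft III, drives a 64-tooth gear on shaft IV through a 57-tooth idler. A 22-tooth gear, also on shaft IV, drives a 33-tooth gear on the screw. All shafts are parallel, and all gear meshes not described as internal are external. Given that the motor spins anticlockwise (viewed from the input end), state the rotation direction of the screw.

the motor → shaft II: external mesh, 1 reversal → CW.
shaft II → shaft III: external mesh, 1 reversal → CCW.
shaft III → shaft IV: driver → idler → driven is 2 external meshes, 2 reversals → CCW.
shaft IV → the screw: external mesh, 1 reversal → CW.
5 reversals in total — an odd number — so the screw turns opposite to the motor.

clockwise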